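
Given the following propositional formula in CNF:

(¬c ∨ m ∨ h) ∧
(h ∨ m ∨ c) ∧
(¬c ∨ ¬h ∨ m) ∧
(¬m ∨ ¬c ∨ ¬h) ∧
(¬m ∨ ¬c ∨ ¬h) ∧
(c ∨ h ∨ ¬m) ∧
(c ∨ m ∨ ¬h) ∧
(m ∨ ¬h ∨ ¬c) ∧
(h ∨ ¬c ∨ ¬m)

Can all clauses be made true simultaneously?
Yes

Yes, the formula is satisfiable.

One satisfying assignment is: c=False, m=True, h=True

Verification: With this assignment, all 9 clauses evaluate to true.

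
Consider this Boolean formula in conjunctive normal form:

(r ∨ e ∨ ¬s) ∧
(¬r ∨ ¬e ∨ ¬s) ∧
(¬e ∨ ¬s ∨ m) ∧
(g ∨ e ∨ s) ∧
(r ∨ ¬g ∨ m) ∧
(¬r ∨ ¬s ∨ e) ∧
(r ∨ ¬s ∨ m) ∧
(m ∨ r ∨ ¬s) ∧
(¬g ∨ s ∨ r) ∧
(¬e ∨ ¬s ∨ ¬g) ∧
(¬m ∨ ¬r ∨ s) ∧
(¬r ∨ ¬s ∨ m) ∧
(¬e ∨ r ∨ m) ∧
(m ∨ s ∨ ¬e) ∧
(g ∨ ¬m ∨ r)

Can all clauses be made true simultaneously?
Yes

Yes, the formula is satisfiable.

One satisfying assignment is: e=False, g=True, m=False, s=False, r=True

Verification: With this assignment, all 15 clauses evaluate to true.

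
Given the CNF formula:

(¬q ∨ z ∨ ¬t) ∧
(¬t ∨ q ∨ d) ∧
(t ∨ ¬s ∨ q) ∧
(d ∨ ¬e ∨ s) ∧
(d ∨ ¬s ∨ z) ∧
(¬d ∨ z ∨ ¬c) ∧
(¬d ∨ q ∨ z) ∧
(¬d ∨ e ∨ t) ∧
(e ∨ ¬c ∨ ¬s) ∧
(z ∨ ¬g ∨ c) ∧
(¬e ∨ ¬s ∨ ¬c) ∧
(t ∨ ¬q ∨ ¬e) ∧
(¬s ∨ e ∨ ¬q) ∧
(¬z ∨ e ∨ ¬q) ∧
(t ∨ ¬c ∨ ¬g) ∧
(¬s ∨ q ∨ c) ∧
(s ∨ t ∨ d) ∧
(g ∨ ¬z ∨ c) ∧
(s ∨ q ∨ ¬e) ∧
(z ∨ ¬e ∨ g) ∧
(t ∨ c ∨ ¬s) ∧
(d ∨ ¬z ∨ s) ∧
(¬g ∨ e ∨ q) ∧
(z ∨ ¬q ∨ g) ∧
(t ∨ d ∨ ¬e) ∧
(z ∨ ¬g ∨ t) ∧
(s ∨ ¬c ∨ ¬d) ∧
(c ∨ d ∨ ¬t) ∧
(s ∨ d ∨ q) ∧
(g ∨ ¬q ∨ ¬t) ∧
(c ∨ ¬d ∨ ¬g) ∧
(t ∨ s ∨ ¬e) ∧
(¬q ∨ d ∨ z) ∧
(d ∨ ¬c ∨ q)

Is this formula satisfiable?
No

No, the formula is not satisfiable.

No assignment of truth values to the variables can make all 34 clauses true simultaneously.

The formula is UNSAT (unsatisfiable).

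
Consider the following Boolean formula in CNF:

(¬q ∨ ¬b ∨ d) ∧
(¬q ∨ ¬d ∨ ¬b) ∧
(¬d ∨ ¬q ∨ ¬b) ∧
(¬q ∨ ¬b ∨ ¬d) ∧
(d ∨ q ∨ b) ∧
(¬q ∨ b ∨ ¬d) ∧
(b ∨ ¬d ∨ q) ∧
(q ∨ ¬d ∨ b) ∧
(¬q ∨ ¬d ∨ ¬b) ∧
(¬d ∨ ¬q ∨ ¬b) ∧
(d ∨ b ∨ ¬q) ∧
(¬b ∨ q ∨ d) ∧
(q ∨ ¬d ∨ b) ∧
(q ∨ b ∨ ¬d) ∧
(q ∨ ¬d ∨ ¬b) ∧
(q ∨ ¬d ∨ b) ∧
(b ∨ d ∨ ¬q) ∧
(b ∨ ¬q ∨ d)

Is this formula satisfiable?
No

No, the formula is not satisfiable.

No assignment of truth values to the variables can make all 18 clauses true simultaneously.

The formula is UNSAT (unsatisfiable).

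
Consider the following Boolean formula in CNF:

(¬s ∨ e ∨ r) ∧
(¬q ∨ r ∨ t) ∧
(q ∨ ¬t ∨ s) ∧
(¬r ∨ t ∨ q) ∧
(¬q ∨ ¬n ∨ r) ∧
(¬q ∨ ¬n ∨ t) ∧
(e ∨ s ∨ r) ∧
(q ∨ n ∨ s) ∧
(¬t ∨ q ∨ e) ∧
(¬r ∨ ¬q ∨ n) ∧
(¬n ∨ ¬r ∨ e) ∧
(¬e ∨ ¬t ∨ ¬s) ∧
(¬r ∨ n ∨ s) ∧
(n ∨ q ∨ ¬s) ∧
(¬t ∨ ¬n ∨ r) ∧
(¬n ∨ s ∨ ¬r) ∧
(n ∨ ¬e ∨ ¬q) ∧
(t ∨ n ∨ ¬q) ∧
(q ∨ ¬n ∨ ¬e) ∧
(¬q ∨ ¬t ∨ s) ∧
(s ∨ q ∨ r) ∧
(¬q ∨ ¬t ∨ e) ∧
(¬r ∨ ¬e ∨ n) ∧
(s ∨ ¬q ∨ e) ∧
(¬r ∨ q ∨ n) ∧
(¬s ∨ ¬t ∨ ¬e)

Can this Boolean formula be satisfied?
No

No, the formula is not satisfiable.

No assignment of truth values to the variables can make all 26 clauses true simultaneously.

The formula is UNSAT (unsatisfiable).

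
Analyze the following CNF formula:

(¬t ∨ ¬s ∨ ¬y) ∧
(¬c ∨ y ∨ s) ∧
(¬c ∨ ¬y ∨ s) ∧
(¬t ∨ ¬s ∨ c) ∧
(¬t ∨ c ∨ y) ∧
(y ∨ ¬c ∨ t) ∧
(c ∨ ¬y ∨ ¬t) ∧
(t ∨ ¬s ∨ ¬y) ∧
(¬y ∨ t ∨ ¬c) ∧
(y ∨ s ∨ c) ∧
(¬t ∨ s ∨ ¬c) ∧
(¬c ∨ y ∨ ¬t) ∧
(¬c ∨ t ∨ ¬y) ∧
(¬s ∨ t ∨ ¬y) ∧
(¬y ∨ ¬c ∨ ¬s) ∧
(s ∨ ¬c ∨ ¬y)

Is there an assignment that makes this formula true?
Yes

Yes, the formula is satisfiable.

One satisfying assignment is: c=False, t=False, y=True, s=False

Verification: With this assignment, all 16 clauses evaluate to true.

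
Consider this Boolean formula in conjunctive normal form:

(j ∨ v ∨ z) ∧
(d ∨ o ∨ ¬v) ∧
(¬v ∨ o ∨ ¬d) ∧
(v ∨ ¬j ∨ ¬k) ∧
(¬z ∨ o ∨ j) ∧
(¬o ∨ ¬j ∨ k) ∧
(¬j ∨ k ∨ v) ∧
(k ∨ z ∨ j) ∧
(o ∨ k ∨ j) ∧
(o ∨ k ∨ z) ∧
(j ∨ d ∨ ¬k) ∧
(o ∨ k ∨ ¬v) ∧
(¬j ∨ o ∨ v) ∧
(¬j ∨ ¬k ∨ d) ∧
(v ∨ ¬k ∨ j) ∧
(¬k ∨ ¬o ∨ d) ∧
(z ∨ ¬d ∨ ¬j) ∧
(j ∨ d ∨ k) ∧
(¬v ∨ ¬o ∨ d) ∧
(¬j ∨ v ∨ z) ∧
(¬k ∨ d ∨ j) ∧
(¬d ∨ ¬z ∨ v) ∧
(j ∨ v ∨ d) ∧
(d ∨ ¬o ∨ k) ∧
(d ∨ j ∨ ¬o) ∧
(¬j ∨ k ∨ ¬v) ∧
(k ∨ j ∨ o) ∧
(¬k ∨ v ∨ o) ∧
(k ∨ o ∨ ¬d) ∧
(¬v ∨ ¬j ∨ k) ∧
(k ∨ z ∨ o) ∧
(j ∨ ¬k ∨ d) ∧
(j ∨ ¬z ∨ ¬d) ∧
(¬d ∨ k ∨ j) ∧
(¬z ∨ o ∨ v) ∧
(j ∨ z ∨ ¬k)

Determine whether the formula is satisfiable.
Yes

Yes, the formula is satisfiable.

One satisfying assignment is: d=True, j=True, v=True, z=True, k=True, o=True

Verification: With this assignment, all 36 clauses evaluate to true.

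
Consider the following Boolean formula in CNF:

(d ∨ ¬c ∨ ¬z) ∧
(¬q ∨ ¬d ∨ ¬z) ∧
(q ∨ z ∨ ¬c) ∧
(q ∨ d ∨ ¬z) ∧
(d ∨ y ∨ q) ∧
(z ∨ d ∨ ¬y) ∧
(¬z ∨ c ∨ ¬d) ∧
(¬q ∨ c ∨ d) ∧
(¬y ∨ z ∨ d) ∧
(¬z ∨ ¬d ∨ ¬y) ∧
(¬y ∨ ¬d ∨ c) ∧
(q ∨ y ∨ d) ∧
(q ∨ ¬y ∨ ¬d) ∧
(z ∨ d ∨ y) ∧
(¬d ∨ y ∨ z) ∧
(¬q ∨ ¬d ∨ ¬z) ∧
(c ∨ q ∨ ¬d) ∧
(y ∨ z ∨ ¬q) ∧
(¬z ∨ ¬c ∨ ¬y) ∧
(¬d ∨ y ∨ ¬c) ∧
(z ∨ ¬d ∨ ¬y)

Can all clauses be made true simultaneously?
No

No, the formula is not satisfiable.

No assignment of truth values to the variables can make all 21 clauses true simultaneously.

The formula is UNSAT (unsatisfiable).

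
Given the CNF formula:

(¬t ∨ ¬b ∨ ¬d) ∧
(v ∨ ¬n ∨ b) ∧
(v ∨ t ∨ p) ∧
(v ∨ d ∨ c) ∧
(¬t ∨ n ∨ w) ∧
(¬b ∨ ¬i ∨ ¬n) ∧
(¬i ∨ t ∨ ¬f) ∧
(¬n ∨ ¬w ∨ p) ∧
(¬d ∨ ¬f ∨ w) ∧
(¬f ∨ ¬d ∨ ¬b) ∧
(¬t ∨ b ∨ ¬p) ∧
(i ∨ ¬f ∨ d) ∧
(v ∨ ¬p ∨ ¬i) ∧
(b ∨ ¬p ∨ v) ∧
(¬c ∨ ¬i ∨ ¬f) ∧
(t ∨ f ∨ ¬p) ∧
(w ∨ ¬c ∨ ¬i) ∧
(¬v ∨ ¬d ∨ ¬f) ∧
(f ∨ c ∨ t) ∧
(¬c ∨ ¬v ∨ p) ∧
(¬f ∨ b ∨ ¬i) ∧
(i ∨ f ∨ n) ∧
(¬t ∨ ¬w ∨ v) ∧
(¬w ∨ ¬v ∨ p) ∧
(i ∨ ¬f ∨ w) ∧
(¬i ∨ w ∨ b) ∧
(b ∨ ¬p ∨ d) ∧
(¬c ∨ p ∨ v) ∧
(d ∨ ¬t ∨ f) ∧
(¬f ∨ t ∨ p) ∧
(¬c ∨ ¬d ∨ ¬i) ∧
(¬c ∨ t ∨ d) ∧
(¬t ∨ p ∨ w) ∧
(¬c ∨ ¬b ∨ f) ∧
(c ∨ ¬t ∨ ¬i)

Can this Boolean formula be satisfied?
No

No, the formula is not satisfiable.

No assignment of truth values to the variables can make all 35 clauses true simultaneously.

The formula is UNSAT (unsatisfiable).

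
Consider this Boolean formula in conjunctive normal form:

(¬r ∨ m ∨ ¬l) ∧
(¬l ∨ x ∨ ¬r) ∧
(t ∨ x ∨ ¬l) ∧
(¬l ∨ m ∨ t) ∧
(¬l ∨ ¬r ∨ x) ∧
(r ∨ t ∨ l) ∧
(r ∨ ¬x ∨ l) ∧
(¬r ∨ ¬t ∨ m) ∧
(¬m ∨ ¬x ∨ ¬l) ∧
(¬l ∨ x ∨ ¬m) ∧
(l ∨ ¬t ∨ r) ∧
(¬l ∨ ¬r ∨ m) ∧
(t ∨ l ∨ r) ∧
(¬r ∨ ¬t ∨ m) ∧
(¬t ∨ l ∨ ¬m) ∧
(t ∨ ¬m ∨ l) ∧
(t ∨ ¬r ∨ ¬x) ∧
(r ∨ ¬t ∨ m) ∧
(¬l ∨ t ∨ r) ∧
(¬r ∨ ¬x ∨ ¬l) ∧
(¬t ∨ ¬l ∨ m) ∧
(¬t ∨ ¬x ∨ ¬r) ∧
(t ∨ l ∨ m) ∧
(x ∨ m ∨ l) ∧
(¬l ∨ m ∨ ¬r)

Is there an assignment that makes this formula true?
No

No, the formula is not satisfiable.

No assignment of truth values to the variables can make all 25 clauses true simultaneously.

The formula is UNSAT (unsatisfiable).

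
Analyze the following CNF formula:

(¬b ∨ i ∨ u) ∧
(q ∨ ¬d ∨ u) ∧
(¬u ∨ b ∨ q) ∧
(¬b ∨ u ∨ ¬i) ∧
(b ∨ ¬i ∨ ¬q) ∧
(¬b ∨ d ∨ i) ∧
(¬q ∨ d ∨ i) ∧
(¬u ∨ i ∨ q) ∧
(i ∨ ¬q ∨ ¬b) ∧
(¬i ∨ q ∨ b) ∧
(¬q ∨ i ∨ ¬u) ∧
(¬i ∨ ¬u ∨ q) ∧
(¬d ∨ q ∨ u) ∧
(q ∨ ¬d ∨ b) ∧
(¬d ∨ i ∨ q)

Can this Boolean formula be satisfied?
Yes

Yes, the formula is satisfiable.

One satisfying assignment is: u=False, b=False, i=False, q=False, d=False

Verification: With this assignment, all 15 clauses evaluate to true.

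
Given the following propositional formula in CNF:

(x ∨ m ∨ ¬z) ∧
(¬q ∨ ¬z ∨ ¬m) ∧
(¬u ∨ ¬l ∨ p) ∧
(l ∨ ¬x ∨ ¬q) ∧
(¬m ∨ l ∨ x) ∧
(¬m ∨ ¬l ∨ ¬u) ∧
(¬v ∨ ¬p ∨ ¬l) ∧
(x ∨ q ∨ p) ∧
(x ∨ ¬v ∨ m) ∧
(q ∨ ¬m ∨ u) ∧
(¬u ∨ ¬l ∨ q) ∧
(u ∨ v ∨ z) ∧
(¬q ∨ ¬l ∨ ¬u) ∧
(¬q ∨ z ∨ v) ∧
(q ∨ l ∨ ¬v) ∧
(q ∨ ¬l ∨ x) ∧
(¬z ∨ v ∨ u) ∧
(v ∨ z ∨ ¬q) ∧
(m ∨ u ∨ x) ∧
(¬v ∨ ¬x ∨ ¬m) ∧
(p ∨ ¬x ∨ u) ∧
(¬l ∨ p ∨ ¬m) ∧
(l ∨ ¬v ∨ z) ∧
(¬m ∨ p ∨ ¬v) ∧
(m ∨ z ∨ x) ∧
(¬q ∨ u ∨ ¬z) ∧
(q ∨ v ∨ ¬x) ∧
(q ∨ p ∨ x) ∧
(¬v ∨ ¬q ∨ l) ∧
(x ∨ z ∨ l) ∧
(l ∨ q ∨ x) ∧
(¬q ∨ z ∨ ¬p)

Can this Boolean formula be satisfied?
No

No, the formula is not satisfiable.

No assignment of truth values to the variables can make all 32 clauses true simultaneously.

The formula is UNSAT (unsatisfiable).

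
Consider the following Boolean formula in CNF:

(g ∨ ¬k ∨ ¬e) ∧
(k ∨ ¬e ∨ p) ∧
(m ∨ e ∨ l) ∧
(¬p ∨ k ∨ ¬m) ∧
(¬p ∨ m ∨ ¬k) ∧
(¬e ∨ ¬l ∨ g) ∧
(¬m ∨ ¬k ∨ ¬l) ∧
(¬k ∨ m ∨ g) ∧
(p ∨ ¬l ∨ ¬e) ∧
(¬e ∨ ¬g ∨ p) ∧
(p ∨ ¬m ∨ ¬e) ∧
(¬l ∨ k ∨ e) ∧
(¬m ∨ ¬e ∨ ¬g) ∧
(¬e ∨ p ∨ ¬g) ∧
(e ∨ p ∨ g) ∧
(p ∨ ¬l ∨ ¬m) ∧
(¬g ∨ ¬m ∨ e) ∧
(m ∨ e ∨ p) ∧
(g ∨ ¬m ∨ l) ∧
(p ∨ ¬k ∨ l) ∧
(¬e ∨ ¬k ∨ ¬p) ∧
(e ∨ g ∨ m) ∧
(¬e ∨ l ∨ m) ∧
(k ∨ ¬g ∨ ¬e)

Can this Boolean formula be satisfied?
No

No, the formula is not satisfiable.

No assignment of truth values to the variables can make all 24 clauses true simultaneously.

The formula is UNSAT (unsatisfiable).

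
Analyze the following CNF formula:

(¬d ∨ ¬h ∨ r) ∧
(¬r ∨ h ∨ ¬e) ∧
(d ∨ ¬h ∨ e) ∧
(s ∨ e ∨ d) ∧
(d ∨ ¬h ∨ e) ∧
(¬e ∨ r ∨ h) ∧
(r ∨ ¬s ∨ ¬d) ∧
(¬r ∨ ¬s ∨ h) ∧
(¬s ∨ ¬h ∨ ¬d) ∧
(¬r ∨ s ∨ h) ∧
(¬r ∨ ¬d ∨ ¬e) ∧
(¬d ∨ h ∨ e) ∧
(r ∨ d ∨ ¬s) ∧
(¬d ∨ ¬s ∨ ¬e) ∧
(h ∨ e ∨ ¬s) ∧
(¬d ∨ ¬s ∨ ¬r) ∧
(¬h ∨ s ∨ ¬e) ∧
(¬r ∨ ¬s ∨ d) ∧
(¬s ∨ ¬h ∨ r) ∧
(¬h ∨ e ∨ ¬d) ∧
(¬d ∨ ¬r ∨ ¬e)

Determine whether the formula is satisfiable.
No

No, the formula is not satisfiable.

No assignment of truth values to the variables can make all 21 clauses true simultaneously.

The formula is UNSAT (unsatisfiable).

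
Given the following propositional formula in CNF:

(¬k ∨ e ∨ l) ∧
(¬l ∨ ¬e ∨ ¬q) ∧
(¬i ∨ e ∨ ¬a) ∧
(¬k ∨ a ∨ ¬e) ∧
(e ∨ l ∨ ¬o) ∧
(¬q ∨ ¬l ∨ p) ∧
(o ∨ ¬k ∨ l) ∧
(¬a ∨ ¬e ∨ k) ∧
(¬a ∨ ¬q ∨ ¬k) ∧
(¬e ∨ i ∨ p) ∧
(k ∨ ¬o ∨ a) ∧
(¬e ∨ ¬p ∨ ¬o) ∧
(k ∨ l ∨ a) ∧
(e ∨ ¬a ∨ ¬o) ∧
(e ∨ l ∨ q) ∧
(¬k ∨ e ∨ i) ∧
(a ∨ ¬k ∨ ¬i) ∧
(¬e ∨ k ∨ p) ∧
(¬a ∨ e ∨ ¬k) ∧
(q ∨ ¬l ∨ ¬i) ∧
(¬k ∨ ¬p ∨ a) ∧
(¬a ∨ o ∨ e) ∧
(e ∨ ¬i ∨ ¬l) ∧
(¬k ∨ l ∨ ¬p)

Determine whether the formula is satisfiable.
Yes

Yes, the formula is satisfiable.

One satisfying assignment is: q=False, k=False, l=True, e=False, o=False, p=False, a=False, i=False

Verification: With this assignment, all 24 clauses evaluate to true.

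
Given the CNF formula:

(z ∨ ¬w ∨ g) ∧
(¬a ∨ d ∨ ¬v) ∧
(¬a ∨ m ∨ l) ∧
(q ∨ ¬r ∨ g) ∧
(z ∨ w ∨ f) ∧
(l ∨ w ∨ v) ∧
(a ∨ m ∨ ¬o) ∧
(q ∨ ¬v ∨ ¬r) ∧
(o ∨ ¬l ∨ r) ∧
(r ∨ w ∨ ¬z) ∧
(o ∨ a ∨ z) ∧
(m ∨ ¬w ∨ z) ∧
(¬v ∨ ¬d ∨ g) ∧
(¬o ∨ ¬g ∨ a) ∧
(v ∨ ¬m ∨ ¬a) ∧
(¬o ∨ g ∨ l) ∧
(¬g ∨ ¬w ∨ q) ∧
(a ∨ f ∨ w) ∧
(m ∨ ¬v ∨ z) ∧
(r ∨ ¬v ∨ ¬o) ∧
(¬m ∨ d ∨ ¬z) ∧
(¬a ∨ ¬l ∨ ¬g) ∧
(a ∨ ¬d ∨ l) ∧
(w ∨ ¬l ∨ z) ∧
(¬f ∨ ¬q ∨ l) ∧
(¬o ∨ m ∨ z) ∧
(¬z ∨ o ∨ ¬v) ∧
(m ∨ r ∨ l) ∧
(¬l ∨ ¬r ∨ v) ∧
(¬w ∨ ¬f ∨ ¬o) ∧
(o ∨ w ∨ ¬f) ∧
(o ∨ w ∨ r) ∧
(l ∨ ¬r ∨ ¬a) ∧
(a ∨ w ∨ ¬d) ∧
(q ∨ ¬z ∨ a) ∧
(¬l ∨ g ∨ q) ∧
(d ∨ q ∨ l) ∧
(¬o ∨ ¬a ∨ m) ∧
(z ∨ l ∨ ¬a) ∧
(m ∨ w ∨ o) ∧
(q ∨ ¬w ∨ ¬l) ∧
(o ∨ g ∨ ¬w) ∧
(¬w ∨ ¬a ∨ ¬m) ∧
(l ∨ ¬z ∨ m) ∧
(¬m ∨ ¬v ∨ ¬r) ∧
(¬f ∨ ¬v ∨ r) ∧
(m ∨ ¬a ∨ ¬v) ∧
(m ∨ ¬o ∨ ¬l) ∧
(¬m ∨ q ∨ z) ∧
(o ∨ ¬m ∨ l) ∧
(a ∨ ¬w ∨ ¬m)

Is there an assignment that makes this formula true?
No

No, the formula is not satisfiable.

No assignment of truth values to the variables can make all 51 clauses true simultaneously.

The formula is UNSAT (unsatisfiable).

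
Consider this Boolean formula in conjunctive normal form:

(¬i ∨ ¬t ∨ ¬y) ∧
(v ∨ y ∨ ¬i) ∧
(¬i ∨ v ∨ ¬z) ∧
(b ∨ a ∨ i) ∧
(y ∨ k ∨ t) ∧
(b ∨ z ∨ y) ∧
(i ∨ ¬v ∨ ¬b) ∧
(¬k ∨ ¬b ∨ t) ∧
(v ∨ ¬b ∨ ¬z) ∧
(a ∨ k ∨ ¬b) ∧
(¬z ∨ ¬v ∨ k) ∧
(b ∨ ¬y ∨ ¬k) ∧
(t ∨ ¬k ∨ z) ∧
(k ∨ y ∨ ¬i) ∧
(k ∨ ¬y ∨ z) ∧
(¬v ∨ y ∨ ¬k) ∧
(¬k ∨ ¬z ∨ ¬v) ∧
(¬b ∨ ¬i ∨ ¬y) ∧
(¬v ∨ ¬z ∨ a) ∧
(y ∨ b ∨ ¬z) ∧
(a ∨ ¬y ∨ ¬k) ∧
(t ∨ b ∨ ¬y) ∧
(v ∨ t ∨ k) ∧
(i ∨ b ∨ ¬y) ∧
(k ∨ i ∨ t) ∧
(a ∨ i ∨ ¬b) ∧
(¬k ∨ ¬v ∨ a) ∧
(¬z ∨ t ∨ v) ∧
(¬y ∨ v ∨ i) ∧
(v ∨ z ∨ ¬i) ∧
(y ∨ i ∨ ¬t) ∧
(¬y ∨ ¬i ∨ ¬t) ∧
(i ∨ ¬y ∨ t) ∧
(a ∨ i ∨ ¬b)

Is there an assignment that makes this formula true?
No

No, the formula is not satisfiable.

No assignment of truth values to the variables can make all 34 clauses true simultaneously.

The formula is UNSAT (unsatisfiable).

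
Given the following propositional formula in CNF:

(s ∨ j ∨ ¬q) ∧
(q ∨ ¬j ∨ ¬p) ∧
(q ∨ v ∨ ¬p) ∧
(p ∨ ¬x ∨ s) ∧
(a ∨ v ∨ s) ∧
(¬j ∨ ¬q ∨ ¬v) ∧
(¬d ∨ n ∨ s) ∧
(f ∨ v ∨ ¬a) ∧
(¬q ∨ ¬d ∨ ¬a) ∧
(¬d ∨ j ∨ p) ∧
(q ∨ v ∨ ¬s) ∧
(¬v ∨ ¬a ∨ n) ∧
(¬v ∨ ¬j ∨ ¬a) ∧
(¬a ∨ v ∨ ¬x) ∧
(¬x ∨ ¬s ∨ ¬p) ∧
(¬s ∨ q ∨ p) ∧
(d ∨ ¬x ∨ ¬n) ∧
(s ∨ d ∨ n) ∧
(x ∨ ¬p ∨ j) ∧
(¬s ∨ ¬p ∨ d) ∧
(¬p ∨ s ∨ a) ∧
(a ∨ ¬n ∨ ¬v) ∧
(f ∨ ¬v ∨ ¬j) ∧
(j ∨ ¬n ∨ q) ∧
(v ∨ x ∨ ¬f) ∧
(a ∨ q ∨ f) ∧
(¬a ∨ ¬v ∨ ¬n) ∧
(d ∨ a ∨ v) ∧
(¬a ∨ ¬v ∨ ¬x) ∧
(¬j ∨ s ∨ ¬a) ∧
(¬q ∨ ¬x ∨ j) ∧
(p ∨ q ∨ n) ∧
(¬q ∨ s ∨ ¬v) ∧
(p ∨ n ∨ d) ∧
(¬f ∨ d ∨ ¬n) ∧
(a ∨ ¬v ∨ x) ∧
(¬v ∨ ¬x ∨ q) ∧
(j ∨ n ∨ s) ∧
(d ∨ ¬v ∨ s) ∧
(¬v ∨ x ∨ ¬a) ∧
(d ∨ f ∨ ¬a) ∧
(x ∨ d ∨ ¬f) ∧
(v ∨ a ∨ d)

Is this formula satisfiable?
Yes

Yes, the formula is satisfiable.

One satisfying assignment is: v=False, s=True, f=False, d=True, x=False, j=True, a=False, n=False, p=True, q=True

Verification: With this assignment, all 43 clauses evaluate to true.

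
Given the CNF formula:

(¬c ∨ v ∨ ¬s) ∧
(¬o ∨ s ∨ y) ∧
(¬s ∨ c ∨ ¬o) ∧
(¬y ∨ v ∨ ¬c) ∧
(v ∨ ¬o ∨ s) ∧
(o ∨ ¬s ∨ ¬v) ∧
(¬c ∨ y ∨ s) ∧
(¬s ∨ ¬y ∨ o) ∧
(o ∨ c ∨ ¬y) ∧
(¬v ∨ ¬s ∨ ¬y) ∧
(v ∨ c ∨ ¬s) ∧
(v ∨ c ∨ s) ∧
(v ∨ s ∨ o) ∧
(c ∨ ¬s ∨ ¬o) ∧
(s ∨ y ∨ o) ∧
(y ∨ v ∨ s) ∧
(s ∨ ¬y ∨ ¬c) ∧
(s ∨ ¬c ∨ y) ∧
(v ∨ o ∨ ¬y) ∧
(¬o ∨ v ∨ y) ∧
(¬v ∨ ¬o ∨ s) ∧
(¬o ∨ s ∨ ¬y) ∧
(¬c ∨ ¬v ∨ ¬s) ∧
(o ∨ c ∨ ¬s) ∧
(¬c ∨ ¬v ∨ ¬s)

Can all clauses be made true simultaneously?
No

No, the formula is not satisfiable.

No assignment of truth values to the variables can make all 25 clauses true simultaneously.

The formula is UNSAT (unsatisfiable).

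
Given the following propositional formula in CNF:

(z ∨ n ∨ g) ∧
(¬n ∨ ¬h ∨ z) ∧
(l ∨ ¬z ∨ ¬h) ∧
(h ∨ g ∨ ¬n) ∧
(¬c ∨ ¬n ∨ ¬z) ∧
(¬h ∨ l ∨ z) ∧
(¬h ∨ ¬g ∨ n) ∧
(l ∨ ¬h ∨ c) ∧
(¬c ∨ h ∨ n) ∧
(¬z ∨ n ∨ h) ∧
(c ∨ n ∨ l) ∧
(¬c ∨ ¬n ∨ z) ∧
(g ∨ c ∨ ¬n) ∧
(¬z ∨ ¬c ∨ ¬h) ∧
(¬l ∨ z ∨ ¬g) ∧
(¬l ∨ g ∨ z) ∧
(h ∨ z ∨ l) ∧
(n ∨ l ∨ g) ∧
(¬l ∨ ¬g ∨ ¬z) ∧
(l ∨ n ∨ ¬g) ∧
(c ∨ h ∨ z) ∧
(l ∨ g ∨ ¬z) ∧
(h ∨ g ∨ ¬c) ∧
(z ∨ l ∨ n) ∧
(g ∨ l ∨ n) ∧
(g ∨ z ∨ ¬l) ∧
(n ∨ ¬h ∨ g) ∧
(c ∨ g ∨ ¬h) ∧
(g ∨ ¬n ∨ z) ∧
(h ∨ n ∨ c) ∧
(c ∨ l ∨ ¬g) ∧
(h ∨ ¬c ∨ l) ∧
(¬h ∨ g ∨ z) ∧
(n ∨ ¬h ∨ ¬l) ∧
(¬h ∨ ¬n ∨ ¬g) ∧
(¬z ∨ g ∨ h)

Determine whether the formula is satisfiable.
No

No, the formula is not satisfiable.

No assignment of truth values to the variables can make all 36 clauses true simultaneously.

The formula is UNSAT (unsatisfiable).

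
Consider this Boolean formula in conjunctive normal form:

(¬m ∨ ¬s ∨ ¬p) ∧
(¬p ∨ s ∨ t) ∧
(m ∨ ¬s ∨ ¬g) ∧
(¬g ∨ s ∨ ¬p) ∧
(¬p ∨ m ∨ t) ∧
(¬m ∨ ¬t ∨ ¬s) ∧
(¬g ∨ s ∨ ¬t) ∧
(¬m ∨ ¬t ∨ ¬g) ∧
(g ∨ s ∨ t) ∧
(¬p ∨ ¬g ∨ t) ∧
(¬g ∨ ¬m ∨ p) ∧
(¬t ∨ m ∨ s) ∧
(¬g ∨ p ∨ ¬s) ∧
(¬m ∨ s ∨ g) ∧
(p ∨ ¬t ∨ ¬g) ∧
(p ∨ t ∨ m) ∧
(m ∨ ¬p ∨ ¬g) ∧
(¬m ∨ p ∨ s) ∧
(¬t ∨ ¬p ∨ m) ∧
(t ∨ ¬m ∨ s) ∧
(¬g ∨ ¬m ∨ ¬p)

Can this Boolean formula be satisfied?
Yes

Yes, the formula is satisfiable.

One satisfying assignment is: m=True, t=False, p=False, s=True, g=False

Verification: With this assignment, all 21 clauses evaluate to true.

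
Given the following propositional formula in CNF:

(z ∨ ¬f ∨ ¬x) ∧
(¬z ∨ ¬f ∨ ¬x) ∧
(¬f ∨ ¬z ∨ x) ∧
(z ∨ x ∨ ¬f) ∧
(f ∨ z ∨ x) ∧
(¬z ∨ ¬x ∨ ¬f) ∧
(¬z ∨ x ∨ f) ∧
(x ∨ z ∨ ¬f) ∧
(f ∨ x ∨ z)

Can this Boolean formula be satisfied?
Yes

Yes, the formula is satisfiable.

One satisfying assignment is: f=False, z=True, x=True

Verification: With this assignment, all 9 clauses evaluate to true.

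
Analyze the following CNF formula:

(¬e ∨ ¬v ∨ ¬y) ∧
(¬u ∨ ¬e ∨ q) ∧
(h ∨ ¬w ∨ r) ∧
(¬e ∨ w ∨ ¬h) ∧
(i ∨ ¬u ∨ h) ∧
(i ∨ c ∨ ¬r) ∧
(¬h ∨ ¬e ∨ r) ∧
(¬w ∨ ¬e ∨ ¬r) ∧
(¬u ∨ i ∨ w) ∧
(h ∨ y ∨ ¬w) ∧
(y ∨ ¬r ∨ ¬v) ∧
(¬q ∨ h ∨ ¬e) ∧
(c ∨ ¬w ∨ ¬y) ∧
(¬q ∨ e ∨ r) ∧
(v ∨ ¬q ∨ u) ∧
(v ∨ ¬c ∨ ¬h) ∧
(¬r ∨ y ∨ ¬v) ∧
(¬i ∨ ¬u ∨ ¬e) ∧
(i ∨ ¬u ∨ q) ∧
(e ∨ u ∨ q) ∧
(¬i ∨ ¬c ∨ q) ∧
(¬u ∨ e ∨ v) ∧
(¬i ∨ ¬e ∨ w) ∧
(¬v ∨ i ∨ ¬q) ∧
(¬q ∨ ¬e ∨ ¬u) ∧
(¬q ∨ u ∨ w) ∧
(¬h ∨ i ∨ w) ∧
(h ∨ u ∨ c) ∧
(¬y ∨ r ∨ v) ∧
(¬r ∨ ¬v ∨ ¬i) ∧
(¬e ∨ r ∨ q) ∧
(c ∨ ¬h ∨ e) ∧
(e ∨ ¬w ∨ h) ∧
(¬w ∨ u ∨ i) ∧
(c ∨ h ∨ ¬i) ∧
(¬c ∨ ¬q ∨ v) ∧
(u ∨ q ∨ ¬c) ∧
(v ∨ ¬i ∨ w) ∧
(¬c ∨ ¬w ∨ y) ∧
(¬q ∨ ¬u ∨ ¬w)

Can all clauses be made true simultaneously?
No

No, the formula is not satisfiable.

No assignment of truth values to the variables can make all 40 clauses true simultaneously.

The formula is UNSAT (unsatisfiable).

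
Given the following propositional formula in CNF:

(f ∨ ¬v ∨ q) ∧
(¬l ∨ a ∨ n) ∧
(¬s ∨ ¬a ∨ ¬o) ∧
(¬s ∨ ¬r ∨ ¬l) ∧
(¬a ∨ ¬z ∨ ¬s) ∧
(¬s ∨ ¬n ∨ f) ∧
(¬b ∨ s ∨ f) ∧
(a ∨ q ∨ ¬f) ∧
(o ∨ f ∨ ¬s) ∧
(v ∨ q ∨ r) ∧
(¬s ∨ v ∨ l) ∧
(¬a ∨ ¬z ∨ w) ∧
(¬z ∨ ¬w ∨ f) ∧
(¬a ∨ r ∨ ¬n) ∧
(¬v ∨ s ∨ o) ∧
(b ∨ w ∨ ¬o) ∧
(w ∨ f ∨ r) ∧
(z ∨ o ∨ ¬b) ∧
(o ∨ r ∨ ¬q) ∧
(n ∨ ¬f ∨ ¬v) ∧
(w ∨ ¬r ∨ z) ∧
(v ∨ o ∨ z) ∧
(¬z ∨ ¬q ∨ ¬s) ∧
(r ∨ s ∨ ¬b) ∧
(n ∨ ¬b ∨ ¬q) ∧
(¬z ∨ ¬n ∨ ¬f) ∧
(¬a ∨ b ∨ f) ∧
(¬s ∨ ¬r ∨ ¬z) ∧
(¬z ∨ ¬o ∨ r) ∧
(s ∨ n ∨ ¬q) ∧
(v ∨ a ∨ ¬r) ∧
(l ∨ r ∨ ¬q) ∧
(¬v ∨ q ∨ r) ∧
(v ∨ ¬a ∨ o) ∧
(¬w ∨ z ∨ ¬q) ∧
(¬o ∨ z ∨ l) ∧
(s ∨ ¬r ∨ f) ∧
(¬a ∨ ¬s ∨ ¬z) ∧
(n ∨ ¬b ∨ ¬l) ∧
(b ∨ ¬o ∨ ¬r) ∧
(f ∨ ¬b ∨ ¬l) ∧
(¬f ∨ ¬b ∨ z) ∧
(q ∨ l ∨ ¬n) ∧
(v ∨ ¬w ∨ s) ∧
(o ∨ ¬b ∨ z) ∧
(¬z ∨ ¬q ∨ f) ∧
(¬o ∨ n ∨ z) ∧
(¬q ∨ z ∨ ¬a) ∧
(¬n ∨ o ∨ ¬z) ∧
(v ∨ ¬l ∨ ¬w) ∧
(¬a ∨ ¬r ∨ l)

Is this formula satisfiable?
No

No, the formula is not satisfiable.

No assignment of truth values to the variables can make all 51 clauses true simultaneously.

The formula is UNSAT (unsatisfiable).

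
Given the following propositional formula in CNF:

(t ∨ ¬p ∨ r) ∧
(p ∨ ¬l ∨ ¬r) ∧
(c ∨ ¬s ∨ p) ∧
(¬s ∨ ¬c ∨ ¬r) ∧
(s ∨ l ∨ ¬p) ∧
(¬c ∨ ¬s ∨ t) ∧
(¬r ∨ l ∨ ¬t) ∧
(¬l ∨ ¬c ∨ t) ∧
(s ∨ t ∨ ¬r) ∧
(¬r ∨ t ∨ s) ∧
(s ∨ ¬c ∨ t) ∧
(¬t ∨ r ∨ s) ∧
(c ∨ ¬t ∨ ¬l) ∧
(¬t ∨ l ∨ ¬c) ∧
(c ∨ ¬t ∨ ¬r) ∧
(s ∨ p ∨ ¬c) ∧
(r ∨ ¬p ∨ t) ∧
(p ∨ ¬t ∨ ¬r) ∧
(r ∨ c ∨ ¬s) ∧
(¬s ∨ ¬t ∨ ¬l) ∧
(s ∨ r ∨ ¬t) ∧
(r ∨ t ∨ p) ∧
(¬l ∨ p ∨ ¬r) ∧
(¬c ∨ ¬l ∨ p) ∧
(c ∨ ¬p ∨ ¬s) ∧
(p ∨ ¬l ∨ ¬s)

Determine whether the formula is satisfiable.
Yes

Yes, the formula is satisfiable.

One satisfying assignment is: p=True, t=True, c=True, s=False, r=True, l=True

Verification: With this assignment, all 26 clauses evaluate to true.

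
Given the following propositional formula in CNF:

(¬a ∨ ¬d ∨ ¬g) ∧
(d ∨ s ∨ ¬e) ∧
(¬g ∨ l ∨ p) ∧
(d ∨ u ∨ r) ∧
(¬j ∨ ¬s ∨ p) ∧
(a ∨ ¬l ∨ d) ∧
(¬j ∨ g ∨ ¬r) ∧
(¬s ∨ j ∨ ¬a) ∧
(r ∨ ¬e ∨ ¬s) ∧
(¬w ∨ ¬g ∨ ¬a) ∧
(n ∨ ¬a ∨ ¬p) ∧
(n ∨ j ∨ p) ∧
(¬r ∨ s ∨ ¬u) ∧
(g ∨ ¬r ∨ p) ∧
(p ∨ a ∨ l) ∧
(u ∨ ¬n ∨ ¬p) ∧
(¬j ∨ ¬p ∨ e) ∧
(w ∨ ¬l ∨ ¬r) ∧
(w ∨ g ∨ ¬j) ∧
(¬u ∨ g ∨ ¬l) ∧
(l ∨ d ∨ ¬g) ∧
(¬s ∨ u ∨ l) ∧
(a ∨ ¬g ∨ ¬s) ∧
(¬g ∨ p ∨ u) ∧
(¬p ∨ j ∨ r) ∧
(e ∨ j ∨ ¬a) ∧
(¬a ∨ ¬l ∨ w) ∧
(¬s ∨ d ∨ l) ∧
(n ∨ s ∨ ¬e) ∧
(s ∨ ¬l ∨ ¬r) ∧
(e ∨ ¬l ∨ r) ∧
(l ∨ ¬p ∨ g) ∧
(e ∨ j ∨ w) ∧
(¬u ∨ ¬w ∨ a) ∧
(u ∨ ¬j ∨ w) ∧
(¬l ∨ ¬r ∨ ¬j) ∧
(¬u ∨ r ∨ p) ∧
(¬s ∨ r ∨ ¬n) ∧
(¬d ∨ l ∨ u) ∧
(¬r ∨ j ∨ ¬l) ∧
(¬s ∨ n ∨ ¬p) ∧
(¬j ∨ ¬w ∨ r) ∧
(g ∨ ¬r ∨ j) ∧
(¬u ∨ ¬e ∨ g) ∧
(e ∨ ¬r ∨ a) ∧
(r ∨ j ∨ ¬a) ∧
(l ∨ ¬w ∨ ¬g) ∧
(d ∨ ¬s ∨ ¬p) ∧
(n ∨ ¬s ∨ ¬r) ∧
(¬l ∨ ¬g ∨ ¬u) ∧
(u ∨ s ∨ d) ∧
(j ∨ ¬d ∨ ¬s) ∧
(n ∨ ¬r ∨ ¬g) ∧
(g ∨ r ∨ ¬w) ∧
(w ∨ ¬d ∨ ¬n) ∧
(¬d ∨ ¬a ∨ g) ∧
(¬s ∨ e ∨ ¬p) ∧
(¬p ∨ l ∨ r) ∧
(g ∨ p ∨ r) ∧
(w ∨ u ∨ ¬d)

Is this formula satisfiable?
No

No, the formula is not satisfiable.

No assignment of truth values to the variables can make all 60 clauses true simultaneously.

The formula is UNSAT (unsatisfiable).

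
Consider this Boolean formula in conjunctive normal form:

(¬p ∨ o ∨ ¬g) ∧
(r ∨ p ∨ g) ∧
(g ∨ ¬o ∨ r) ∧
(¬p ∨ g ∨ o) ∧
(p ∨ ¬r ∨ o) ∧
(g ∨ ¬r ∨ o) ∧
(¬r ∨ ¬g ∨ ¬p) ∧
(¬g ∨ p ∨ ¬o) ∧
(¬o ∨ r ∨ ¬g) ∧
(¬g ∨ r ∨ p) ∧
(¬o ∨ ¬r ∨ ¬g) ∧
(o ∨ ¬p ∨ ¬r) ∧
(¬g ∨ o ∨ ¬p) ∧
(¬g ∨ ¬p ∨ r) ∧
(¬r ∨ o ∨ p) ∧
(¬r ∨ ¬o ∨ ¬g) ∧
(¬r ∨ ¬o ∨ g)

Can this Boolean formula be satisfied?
No

No, the formula is not satisfiable.

No assignment of truth values to the variables can make all 17 clauses true simultaneously.

The formula is UNSAT (unsatisfiable).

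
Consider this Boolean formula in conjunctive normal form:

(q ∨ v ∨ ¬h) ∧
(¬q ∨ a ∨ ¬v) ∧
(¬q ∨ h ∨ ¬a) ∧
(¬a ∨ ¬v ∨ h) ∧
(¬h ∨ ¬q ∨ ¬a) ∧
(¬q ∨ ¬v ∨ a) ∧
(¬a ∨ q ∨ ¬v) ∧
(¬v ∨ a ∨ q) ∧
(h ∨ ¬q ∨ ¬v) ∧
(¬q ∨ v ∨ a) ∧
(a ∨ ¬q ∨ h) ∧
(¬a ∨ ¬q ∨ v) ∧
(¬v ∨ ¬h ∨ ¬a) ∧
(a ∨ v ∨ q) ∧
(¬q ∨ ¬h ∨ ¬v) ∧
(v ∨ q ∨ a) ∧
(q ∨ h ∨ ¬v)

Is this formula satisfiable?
Yes

Yes, the formula is satisfiable.

One satisfying assignment is: h=False, a=True, q=False, v=False

Verification: With this assignment, all 17 clauses evaluate to true.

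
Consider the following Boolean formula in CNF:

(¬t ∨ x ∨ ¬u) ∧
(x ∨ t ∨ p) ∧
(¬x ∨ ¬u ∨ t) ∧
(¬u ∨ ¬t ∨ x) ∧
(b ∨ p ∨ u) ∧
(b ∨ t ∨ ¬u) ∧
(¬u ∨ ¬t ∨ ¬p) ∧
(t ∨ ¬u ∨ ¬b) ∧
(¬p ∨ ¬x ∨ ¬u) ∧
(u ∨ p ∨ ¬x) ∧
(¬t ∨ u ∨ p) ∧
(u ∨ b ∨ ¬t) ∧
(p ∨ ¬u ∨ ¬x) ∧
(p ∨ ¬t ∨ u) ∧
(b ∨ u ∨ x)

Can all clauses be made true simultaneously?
Yes

Yes, the formula is satisfiable.

One satisfying assignment is: x=True, u=False, t=False, p=True, b=False

Verification: With this assignment, all 15 clauses evaluate to true.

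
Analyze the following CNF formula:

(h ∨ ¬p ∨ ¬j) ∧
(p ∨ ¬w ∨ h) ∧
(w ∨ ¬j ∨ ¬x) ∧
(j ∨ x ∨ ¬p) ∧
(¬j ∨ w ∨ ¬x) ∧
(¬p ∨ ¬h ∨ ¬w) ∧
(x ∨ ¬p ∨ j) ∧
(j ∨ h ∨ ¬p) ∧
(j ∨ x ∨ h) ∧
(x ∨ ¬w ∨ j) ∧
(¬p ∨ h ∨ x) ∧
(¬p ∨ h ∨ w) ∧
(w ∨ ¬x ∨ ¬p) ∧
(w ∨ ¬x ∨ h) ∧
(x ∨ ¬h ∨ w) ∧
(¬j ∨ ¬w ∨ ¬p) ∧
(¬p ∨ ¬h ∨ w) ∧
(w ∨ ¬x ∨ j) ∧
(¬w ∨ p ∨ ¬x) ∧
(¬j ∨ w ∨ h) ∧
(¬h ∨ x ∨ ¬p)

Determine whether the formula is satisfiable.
Yes

Yes, the formula is satisfiable.

One satisfying assignment is: h=True, j=True, w=True, p=False, x=False

Verification: With this assignment, all 21 clauses evaluate to true.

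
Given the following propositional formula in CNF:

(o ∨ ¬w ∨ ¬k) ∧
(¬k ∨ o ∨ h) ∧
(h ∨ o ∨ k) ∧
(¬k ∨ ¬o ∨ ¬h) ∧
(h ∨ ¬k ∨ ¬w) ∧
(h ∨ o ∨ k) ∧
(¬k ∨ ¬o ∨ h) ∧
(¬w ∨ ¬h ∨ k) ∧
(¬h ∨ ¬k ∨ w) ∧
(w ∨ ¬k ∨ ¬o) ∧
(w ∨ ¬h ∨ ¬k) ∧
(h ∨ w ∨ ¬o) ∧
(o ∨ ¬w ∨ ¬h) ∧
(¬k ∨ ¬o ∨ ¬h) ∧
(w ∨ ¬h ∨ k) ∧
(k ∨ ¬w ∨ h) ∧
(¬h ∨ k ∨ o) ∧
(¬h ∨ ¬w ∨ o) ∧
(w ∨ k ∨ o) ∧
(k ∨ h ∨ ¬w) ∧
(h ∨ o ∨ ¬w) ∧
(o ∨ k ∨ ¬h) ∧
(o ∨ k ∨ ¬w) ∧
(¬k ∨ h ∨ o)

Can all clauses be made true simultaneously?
No

No, the formula is not satisfiable.

No assignment of truth values to the variables can make all 24 clauses true simultaneously.

The formula is UNSAT (unsatisfiable).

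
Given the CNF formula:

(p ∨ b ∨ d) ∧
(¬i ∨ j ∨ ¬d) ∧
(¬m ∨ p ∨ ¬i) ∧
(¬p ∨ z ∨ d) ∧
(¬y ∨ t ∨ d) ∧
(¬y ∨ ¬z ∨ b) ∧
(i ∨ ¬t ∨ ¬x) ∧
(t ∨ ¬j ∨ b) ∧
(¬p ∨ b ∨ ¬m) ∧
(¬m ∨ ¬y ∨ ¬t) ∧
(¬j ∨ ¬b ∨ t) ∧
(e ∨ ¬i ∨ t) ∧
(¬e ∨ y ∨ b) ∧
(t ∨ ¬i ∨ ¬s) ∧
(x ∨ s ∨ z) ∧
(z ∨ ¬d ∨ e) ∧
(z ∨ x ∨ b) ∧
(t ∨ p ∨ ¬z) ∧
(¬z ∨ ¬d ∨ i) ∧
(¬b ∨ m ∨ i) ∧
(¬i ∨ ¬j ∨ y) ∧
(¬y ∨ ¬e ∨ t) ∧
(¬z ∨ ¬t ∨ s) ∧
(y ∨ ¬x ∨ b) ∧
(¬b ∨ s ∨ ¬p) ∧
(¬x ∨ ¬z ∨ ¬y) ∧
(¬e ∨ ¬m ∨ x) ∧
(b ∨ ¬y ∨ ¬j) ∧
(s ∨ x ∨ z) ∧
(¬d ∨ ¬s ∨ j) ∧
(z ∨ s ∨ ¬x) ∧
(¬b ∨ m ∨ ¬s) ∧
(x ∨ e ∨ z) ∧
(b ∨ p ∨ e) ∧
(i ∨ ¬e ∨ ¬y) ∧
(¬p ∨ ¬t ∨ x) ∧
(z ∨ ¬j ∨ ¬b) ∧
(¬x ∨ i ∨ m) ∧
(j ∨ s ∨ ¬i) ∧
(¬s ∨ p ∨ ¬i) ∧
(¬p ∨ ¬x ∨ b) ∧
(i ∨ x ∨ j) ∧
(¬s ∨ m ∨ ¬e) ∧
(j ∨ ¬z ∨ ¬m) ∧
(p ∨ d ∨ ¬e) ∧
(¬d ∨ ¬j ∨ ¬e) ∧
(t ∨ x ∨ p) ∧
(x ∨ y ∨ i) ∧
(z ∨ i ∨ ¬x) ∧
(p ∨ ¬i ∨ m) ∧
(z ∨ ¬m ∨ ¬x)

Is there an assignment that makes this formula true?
No

No, the formula is not satisfiable.

No assignment of truth values to the variables can make all 51 clauses true simultaneously.

The formula is UNSAT (unsatisfiable).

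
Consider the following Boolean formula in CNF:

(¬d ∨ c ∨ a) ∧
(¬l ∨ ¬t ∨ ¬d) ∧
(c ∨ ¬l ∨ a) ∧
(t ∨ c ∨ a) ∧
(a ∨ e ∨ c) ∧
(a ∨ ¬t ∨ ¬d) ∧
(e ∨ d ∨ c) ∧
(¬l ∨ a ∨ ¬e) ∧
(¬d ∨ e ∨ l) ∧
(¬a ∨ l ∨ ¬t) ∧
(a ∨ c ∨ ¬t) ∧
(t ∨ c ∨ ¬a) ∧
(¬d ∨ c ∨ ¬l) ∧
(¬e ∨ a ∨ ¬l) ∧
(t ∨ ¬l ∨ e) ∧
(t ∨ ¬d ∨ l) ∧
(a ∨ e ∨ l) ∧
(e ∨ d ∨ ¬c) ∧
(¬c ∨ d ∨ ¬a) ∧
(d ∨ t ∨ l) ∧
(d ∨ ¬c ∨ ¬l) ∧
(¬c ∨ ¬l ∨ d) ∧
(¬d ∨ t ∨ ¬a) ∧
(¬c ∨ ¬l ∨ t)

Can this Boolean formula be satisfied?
Yes

Yes, the formula is satisfiable.

One satisfying assignment is: d=False, l=False, a=False, c=True, t=True, e=True

Verification: With this assignment, all 24 clauses evaluate to true.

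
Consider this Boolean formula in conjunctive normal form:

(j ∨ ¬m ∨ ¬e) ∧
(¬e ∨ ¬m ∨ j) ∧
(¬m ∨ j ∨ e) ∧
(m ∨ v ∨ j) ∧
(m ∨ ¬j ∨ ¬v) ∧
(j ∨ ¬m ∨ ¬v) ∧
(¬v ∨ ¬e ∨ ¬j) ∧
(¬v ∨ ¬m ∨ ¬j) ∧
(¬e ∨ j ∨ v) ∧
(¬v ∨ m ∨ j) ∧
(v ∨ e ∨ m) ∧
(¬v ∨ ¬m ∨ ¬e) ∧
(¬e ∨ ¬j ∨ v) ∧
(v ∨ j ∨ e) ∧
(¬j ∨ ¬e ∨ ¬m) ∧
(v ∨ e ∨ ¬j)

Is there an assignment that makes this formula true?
No

No, the formula is not satisfiable.

No assignment of truth values to the variables can make all 16 clauses true simultaneously.

The formula is UNSAT (unsatisfiable).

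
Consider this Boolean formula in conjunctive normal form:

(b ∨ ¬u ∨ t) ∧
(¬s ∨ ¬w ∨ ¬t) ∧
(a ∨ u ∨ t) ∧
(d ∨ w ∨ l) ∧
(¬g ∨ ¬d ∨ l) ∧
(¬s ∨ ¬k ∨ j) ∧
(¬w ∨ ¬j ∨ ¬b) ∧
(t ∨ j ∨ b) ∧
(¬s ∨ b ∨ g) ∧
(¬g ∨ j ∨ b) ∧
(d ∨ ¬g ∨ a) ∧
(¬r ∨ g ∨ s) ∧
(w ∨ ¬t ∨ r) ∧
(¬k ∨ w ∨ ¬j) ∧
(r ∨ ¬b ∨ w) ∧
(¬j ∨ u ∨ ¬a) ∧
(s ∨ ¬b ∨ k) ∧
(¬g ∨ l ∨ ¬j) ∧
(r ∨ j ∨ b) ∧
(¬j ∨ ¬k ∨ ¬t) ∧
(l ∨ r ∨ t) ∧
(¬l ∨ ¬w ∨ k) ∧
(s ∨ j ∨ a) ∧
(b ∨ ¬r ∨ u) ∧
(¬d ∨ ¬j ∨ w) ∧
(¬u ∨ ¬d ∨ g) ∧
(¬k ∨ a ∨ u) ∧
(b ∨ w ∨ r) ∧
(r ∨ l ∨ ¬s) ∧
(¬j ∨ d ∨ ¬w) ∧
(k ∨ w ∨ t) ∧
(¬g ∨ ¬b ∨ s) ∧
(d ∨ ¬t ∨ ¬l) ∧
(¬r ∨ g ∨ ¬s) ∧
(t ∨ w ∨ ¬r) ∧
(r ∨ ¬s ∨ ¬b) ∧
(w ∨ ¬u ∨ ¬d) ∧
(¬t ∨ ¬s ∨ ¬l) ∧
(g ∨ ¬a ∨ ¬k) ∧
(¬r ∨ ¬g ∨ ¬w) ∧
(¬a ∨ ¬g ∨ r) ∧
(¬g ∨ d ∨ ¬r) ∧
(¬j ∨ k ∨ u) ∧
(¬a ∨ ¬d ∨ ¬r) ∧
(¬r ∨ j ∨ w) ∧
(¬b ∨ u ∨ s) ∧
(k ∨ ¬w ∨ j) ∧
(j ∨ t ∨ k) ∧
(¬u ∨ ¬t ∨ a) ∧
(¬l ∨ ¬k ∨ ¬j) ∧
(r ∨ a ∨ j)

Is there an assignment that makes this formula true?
No

No, the formula is not satisfiable.

No assignment of truth values to the variables can make all 51 clauses true simultaneously.

The formula is UNSAT (unsatisfiable).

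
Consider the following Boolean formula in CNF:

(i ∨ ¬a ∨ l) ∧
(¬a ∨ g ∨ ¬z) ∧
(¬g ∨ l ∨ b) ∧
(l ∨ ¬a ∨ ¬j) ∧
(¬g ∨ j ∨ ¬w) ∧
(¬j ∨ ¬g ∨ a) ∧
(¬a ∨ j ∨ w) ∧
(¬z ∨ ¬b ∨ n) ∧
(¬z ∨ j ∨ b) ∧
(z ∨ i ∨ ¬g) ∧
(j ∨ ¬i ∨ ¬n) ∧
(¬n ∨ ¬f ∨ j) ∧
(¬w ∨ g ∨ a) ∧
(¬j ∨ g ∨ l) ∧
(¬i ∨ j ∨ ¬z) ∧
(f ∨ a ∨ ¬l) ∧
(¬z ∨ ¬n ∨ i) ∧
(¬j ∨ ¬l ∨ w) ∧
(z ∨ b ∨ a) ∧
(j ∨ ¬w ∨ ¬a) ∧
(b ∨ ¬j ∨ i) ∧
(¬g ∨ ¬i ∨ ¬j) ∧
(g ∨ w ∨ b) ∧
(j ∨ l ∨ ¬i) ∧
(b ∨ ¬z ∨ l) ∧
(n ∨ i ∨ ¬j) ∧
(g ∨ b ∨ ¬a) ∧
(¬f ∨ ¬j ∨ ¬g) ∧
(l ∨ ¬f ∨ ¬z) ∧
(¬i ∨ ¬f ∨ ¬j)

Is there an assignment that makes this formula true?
Yes

Yes, the formula is satisfiable.

One satisfying assignment is: w=False, n=False, f=False, z=False, a=False, b=True, g=False, i=False, l=False, j=False

Verification: With this assignment, all 30 clauses evaluate to true.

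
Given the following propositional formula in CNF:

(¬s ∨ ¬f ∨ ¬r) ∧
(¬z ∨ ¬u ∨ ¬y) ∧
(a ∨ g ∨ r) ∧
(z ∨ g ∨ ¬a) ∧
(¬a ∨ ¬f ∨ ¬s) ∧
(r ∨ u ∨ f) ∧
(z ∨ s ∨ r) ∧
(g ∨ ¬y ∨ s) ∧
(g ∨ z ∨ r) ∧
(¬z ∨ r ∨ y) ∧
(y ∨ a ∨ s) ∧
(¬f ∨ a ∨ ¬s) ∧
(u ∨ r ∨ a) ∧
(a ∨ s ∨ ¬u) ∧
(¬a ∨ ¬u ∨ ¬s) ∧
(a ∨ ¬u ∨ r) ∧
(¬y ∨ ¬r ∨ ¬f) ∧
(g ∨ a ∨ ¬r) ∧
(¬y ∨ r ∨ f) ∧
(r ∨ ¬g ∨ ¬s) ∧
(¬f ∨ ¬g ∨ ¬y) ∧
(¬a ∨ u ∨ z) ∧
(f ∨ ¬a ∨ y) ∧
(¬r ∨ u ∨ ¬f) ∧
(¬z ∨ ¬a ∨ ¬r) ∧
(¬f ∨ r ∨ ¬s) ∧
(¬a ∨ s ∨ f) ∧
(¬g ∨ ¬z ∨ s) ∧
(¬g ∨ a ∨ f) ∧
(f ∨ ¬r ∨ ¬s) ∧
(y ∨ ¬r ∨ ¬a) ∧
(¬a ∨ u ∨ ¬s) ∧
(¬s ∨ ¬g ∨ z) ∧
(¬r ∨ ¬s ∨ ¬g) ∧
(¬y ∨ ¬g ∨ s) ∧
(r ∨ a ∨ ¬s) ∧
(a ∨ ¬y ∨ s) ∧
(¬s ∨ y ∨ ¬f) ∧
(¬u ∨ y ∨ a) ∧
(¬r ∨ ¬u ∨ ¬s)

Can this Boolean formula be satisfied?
No

No, the formula is not satisfiable.

No assignment of truth values to the variables can make all 40 clauses true simultaneously.

The formula is UNSAT (unsatisfiable).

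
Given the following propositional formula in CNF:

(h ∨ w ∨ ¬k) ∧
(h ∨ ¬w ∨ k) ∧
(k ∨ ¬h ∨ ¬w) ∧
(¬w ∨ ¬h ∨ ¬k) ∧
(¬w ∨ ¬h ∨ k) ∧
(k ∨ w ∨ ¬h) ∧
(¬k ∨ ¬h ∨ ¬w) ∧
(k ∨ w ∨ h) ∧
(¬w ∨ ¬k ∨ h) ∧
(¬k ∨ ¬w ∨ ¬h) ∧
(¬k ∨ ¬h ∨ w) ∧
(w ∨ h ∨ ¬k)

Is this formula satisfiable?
No

No, the formula is not satisfiable.

No assignment of truth values to the variables can make all 12 clauses true simultaneously.

The formula is UNSAT (unsatisfiable).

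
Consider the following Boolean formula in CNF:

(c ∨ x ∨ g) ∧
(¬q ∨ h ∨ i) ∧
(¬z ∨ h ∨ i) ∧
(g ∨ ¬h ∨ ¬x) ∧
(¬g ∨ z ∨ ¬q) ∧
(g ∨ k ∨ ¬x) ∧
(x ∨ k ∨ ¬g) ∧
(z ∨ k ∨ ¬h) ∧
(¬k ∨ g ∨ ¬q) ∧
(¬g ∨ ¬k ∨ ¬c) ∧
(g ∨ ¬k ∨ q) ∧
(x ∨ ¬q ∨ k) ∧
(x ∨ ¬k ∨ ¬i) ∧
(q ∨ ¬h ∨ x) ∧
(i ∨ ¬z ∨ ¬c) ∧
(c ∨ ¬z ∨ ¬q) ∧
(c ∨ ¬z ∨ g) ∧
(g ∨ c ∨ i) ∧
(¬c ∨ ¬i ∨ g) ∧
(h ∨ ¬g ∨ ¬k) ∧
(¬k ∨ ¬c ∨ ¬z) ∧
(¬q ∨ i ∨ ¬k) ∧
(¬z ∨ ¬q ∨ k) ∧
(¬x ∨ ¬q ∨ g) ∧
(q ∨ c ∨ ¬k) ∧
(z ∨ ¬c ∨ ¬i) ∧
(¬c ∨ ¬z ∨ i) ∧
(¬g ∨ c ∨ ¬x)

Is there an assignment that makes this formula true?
Yes

Yes, the formula is satisfiable.

One satisfying assignment is: z=False, x=False, k=False, c=True, i=False, h=False, q=False, g=False

Verification: With this assignment, all 28 clauses evaluate to true.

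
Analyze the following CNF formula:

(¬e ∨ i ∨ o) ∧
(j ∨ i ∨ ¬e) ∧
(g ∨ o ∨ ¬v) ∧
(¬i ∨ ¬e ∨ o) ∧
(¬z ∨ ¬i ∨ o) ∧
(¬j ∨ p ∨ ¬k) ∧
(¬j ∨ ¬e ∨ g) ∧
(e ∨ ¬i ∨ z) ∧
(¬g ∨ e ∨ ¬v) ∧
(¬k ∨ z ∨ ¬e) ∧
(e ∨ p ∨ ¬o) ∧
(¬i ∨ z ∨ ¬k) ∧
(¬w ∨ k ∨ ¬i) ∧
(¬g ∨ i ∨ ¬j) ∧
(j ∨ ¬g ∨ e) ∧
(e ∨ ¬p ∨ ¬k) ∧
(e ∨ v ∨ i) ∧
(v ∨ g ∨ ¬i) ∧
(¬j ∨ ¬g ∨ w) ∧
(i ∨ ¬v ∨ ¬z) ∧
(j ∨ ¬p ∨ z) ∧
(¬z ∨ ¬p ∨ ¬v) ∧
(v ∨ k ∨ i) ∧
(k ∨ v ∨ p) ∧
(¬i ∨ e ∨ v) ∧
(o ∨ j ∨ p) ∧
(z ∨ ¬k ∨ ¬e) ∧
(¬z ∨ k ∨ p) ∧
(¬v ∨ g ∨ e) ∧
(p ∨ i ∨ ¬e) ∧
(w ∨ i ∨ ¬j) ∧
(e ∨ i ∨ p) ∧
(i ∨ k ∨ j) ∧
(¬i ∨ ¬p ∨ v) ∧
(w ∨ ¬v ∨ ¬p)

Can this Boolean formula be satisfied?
Yes

Yes, the formula is satisfiable.

One satisfying assignment is: o=True, i=True, z=False, p=False, k=False, v=True, w=False, e=True, g=False, j=False

Verification: With this assignment, all 35 clauses evaluate to true.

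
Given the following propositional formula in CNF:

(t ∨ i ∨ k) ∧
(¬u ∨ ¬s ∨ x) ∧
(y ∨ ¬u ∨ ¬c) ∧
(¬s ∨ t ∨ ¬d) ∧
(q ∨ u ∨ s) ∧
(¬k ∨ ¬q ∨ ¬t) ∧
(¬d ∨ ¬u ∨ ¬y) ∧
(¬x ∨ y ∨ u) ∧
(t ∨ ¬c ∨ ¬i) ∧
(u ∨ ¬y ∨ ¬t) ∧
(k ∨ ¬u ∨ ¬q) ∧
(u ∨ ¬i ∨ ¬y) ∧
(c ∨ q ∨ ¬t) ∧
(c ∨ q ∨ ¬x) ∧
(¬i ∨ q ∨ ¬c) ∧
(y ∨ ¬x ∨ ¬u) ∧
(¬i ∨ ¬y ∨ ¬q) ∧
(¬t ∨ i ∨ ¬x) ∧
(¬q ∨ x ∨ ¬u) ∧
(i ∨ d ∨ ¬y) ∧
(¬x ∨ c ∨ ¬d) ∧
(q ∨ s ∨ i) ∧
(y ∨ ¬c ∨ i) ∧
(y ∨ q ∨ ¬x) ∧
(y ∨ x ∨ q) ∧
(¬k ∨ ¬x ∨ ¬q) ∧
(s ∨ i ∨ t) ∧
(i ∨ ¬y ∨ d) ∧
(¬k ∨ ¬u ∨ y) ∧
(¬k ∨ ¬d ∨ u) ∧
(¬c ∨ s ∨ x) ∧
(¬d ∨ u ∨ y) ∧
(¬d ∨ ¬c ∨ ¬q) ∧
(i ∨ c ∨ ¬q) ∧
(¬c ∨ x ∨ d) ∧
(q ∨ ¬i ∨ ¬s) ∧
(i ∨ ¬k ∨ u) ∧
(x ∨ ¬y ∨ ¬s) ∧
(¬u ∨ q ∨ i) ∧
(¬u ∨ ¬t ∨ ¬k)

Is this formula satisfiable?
Yes

Yes, the formula is satisfiable.

One satisfying assignment is: k=False, s=False, i=True, x=False, d=False, u=True, t=False, q=False, c=False, y=True

Verification: With this assignment, all 40 clauses evaluate to true.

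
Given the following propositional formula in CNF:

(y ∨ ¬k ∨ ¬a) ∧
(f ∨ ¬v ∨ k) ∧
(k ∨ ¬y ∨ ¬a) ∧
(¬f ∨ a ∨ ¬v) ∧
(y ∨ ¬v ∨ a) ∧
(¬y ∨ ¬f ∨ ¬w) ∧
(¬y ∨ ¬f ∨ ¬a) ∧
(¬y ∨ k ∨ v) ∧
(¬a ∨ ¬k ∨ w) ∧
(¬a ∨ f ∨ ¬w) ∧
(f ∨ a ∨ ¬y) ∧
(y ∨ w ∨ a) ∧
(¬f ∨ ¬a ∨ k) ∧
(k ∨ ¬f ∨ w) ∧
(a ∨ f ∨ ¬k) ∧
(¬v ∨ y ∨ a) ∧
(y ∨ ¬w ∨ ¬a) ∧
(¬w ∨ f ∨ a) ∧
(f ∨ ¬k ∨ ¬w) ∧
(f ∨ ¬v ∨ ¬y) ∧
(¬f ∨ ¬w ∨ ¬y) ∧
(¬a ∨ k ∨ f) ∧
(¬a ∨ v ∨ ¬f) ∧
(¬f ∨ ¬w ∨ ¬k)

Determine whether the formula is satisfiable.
Yes

Yes, the formula is satisfiable.

One satisfying assignment is: k=True, f=True, a=False, v=False, w=False, y=True

Verification: With this assignment, all 24 clauses evaluate to true.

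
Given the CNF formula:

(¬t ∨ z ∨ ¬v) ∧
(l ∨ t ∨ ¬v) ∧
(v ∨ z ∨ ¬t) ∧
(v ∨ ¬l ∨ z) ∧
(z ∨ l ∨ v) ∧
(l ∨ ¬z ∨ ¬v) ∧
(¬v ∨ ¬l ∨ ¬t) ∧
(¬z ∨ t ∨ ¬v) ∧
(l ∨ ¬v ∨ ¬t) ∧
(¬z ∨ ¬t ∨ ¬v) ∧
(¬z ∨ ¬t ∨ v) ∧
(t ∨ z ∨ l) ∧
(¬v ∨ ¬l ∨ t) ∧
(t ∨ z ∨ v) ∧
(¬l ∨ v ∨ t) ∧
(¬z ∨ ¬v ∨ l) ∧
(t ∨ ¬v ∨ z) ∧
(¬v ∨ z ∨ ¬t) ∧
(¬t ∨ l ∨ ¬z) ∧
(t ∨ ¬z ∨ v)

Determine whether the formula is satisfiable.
No

No, the formula is not satisfiable.

No assignment of truth values to the variables can make all 20 clauses true simultaneously.

The formula is UNSAT (unsatisfiable).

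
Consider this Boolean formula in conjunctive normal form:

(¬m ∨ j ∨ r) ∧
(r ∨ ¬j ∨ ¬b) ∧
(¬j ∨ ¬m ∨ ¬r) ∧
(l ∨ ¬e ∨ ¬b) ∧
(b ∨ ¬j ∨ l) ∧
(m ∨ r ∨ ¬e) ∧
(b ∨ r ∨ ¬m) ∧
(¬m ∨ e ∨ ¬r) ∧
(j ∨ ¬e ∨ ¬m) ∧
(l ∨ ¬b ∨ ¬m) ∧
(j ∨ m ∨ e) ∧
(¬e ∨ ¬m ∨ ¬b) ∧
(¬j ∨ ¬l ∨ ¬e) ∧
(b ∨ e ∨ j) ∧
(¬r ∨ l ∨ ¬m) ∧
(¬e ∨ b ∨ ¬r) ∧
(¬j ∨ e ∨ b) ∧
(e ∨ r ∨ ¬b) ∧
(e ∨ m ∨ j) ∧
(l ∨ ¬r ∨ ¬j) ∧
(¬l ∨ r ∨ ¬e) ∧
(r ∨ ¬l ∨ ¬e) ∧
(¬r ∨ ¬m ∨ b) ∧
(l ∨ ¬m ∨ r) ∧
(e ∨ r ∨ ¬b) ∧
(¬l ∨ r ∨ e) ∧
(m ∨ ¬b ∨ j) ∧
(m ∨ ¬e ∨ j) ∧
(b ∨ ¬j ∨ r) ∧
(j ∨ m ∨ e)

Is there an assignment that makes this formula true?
Yes

Yes, the formula is satisfiable.

One satisfying assignment is: j=True, b=True, r=True, e=False, m=False, l=True

Verification: With this assignment, all 30 clauses evaluate to true.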